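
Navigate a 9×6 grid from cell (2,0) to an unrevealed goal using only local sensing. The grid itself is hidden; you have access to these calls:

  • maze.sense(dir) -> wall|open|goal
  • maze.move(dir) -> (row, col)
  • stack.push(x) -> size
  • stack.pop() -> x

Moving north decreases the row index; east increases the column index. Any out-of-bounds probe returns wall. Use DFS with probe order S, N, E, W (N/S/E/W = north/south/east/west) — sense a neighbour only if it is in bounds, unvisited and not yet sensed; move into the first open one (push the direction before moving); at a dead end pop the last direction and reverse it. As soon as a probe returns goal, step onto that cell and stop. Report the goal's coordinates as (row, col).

% 1. maze.sense(dir: south) : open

% 2. stack.push(x: south) : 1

% 3. maze.move(dir: south) : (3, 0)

% 4. maze.sense(dir: south) : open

% 5. stack.push(x: south) : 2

% 6. maze.move(dir: south) : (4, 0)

% 7. maze.sense(dir: south) : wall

% 8. maze.sense(dir: east) : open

% 9. stack.push(x: east) : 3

% 10. maze.move(dir: east) : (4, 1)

% 11. maze.sense(dir: south) : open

% 12. stack.push(x: south) : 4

% 13. maze.move(dir: south) : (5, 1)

% 14. maze.sense(dir: south) : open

% 15. stack.push(x: south) : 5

% 16. maze.move(dir: south) : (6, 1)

% 17. maze.sense(dir: south) : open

% 18. stack.push(x: south) : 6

% 19. maze.move(dir: south) : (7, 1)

% 20. maze.sense(dir: south) : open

% 21. stack.push(x: south) : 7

% 22. maze.move(dir: south) : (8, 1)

% 23. maze.sense(dir: east) : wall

% 24. maze.sense(dir: west) : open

% 25. stack.push(x: west) : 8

% 26. maze.move(dir: west) : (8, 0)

% 27. maze.sense(dir: north) : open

% 28. stack.push(x: north) : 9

% 29. maze.move(dir: north) : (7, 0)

% 30. maze.sense(dir: north) : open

% 31. stack.push(x: north) : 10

% 32. maze.move(dir: north) : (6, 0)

% 33. stack.pop() : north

% 34. maze.move(dir: south) : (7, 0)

% 35. stack.pop() : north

% 36. maze.move(dir: south) : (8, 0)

% 37. stack.pop() : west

% 38. maze.move(dir: east) : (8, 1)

% 39. stack.pop() : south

% 40. maze.move(dir: north) : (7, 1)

% 41. maze.sense(dir: east) : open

% 42. stack.push(x: east) : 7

% 43. maze.move(dir: east) : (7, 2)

% 44. maze.sense(dir: north) : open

% 45. stack.push(x: north) : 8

% 46. maze.move(dir: north) : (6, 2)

% 47. maze.sense(dir: north) : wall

% 48. maze.sense(dir: east) : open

% 49. stack.push(x: east) : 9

% 50. maze.move(dir: east) : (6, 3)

% 51. maze.sense(dir: south) : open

% 52. stack.push(x: south) : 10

% 53. maze.move(dir: south) : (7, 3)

% 54. maze.sense(dir: south) : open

% 55. stack.push(x: south) : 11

% 56. maze.move(dir: south) : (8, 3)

% 57. maze.sense(dir: east) : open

% 58. stack.push(x: east) : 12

% 59. maze.move(dir: east) : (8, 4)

% 60. maze.sense(dir: north) : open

% 61. stack.push(x: north) : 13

% 62. maze.move(dir: north) : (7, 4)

% 63. maze.sense(dir: north) : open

% 64. stack.push(x: north) : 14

% 65. maze.move(dir: north) : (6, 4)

% 66. maze.sense(dir: north) : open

% 67. stack.push(x: north) : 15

% 68. maze.move(dir: north) : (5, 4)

% 69. maze.sense(dir: north) : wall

% 70. maze.sense(dir: east) : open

% 71. stack.push(x: east) : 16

% 72. maze.move(dir: east) : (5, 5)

% 73. maze.sense(dir: south) : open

% 74. stack.push(x: south) : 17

% 75. maze.move(dir: south) : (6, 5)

% 76. maze.sense(dir: south) : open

% 77. stack.push(x: south) : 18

% 78. maze.move(dir: south) : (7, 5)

% 79. maze.sense(dir: south) : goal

% 80. maze.move(dir: south) : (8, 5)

Answer: (8, 5)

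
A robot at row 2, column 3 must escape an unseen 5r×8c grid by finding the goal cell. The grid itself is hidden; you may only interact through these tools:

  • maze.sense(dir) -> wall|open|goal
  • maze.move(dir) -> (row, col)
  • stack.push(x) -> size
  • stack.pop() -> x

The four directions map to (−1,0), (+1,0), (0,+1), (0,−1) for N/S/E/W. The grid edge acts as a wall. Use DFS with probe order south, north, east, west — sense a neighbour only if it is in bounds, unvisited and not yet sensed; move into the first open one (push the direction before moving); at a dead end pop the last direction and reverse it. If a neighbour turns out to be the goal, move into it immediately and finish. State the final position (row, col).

$ sense dir→south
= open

$ push x→south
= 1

$ move dir→south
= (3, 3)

$ sense dir→south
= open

$ push x→south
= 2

$ move dir→south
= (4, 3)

$ sense dir→east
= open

$ push x→east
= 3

$ move dir→east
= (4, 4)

$ sense dir→north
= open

$ push x→north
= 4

$ move dir→north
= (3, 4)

$ sense dir→north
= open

$ push x→north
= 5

$ move dir→north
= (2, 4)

$ sense dir→north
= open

$ push x→north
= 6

$ move dir→north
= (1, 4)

$ sense dir→north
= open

$ push x→north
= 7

$ move dir→north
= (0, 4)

$ sense dir→east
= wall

$ sense dir→west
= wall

$ pop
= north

$ move dir→south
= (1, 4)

$ sense dir→east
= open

$ push x→east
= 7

$ move dir→east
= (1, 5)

$ sense dir→south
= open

$ push x→south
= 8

$ move dir→south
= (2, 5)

$ sense dir→south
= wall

$ sense dir→east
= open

$ push x→east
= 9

$ move dir→east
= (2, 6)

$ sense dir→south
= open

$ push x→south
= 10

$ move dir→south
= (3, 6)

$ sense dir→south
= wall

$ sense dir→east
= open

$ push x→east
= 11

$ move dir→east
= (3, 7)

$ sense dir→south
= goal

$ move dir→south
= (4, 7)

Answer: (4, 7)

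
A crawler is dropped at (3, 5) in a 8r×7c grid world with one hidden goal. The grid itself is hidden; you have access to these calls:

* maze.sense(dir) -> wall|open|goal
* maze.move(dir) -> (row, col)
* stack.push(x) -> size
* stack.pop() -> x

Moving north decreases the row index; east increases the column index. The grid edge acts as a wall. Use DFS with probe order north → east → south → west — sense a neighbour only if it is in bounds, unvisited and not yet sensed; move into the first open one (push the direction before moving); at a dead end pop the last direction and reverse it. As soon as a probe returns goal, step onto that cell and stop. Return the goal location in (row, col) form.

→ maze.sense(dir→north)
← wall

→ maze.sense(dir→east)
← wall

→ maze.sense(dir→south)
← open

→ stack.push(x→south)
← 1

→ maze.move(dir→south)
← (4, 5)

→ maze.sense(dir→east)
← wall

→ maze.sense(dir→south)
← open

→ stack.push(x→south)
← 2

→ maze.move(dir→south)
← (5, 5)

→ maze.sense(dir→east)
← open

→ stack.push(x→east)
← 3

→ maze.move(dir→east)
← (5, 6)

→ maze.sense(dir→south)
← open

→ stack.push(x→south)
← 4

→ maze.move(dir→south)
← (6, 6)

→ maze.sense(dir→south)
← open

→ stack.push(x→south)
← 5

→ maze.move(dir→south)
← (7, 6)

→ maze.sense(dir→west)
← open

→ stack.push(x→west)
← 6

→ maze.move(dir→west)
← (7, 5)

→ maze.sense(dir→north)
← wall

→ maze.sense(dir→west)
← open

→ stack.push(x→west)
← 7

→ maze.move(dir→west)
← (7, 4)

→ maze.sense(dir→north)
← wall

→ maze.sense(dir→west)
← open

→ stack.push(x→west)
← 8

→ maze.move(dir→west)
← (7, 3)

→ maze.sense(dir→north)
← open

→ stack.push(x→north)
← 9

→ maze.move(dir→north)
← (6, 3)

→ maze.sense(dir→north)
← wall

→ maze.sense(dir→west)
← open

→ stack.push(x→west)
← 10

→ maze.move(dir→west)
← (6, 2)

→ maze.sense(dir→north)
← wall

→ maze.sense(dir→south)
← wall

→ maze.sense(dir→west)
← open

→ stack.push(x→west)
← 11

→ maze.move(dir→west)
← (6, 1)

→ maze.sense(dir→north)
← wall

→ maze.sense(dir→south)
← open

→ stack.push(x→south)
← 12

→ maze.move(dir→south)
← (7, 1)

→ maze.sense(dir→west)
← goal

→ maze.move(dir→west)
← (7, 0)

Answer: (7, 0)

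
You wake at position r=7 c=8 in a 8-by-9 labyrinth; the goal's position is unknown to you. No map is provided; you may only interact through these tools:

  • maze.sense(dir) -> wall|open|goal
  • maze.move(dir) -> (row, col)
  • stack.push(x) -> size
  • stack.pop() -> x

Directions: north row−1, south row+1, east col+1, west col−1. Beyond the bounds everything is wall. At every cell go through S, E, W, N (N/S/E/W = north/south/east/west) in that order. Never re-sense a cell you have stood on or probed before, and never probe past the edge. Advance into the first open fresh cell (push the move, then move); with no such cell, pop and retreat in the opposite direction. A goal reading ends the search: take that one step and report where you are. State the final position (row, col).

> maze.sense west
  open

> stack.push west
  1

> maze.move west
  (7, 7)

> maze.sense west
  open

> stack.push west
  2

> maze.move west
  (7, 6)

> maze.sense west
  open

> stack.push west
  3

> maze.move west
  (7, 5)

> maze.sense west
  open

> stack.push west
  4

> maze.move west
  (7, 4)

> maze.sense west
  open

> stack.push west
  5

> maze.move west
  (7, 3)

> maze.sense west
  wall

> maze.sense north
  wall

> stack.pop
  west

> maze.move east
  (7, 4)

> maze.sense north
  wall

> stack.pop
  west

> maze.move east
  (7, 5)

> maze.sense north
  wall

> stack.pop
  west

> maze.move east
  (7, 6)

> maze.sense north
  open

> stack.push north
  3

> maze.move north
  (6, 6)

> maze.sense east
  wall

> maze.sense north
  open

> stack.push north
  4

> maze.move north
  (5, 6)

> maze.sense east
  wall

> maze.sense west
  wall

> maze.sense north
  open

> stack.push north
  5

> maze.move north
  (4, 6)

> maze.sense east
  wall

> maze.sense west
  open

> stack.push west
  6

> maze.move west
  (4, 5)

> maze.sense west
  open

> stack.push west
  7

> maze.move west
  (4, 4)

> maze.sense south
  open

> stack.push south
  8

> maze.move south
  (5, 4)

> maze.sense west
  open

> stack.push west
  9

> maze.move west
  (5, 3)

> maze.sense west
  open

> stack.push west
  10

> maze.move west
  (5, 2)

> maze.sense south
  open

> stack.push south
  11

> maze.move south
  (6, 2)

> maze.sense west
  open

> stack.push west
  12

> maze.move west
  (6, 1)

> maze.sense south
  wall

> maze.sense west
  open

> stack.push west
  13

> maze.move west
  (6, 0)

> maze.sense south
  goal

> maze.move south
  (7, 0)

Answer: (7, 0)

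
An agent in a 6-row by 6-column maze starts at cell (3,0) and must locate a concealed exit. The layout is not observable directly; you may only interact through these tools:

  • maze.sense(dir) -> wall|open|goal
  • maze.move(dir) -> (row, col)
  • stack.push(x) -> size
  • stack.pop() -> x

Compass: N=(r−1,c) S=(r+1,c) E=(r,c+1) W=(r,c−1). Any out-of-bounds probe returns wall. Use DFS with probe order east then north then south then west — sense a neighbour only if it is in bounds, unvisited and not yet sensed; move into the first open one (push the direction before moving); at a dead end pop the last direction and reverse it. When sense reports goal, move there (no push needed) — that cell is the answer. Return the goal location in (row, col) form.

Action: maze.sense[dir=east]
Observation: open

Action: stack.push[x=east]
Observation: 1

Action: maze.move[dir=east]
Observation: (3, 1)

Action: maze.sense[dir=east]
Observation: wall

Action: maze.sense[dir=north]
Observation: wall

Action: maze.sense[dir=south]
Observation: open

Action: stack.push[x=south]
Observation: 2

Action: maze.move[dir=south]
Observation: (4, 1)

Action: maze.sense[dir=east]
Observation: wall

Action: maze.sense[dir=south]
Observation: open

Action: stack.push[x=south]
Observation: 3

Action: maze.move[dir=south]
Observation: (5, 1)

Action: maze.sense[dir=east]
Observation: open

Action: stack.push[x=east]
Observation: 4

Action: maze.move[dir=east]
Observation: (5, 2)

Action: maze.sense[dir=east]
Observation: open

Action: stack.push[x=east]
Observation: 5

Action: maze.move[dir=east]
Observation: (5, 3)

Action: maze.sense[dir=east]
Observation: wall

Action: maze.sense[dir=north]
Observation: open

Action: stack.push[x=north]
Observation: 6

Action: maze.move[dir=north]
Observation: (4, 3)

Action: maze.sense[dir=east]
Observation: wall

Action: maze.sense[dir=north]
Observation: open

Action: stack.push[x=north]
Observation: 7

Action: maze.move[dir=north]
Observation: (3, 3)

Action: maze.sense[dir=east]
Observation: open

Action: stack.push[x=east]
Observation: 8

Action: maze.move[dir=east]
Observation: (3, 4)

Action: maze.sense[dir=east]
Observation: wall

Action: maze.sense[dir=north]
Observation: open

Action: stack.push[x=north]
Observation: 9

Action: maze.move[dir=north]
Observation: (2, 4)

Action: maze.sense[dir=east]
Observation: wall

Action: maze.sense[dir=north]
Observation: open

Action: stack.push[x=north]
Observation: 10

Action: maze.move[dir=north]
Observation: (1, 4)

Action: maze.sense[dir=east]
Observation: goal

Action: maze.move[dir=east]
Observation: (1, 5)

Answer: (1, 5)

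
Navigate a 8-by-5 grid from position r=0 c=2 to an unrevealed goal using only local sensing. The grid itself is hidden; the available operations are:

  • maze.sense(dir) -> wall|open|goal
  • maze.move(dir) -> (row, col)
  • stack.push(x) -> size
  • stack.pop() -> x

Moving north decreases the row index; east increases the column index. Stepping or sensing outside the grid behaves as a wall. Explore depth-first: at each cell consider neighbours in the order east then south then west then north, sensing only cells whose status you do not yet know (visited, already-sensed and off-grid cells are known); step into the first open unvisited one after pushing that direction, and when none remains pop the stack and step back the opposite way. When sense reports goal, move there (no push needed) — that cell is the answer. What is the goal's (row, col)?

% maze.sense dir=east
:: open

% stack.push x=east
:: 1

% maze.move dir=east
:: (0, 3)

% maze.sense dir=east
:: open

% stack.push x=east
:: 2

% maze.move dir=east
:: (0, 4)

% maze.sense dir=south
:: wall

% stack.pop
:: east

% maze.move dir=west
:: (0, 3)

% maze.sense dir=south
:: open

% stack.push x=south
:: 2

% maze.move dir=south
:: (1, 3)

% maze.sense dir=south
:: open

% stack.push x=south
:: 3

% maze.move dir=south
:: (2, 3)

% maze.sense dir=east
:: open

% stack.push x=east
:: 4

% maze.move dir=east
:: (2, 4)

% maze.sense dir=south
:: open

% stack.push x=south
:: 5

% maze.move dir=south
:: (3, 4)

% maze.sense dir=south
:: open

% stack.push x=south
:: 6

% maze.move dir=south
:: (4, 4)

% maze.sense dir=south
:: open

% stack.push x=south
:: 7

% maze.move dir=south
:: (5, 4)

% maze.sense dir=south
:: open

% stack.push x=south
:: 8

% maze.move dir=south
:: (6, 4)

% maze.sense dir=south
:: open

% stack.push x=south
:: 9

% maze.move dir=south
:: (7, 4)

% maze.sense dir=west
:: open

% stack.push x=west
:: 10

% maze.move dir=west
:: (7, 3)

% maze.sense dir=west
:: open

% stack.push x=west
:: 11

% maze.move dir=west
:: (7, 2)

% maze.sense dir=west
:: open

% stack.push x=west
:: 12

% maze.move dir=west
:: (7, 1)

% maze.sense dir=west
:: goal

% maze.move dir=west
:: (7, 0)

Answer: (7, 0)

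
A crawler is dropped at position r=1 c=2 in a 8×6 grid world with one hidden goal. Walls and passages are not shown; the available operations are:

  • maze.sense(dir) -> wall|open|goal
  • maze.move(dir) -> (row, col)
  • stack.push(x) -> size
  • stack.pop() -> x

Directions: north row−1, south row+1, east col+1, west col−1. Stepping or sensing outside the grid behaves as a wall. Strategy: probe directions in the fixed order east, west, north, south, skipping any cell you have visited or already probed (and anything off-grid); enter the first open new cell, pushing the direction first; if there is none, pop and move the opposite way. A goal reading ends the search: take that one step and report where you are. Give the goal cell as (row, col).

;; 1. maze.sense(dir='east') => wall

;; 2. maze.sense(dir='west') => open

;; 3. stack.push(x='west') => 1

;; 4. maze.move(dir='west') => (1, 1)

;; 5. maze.sense(dir='west') => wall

;; 6. maze.sense(dir='north') => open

;; 7. stack.push(x='north') => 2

;; 8. maze.move(dir='north') => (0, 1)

;; 9. maze.sense(dir='east') => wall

;; 10. maze.sense(dir='west') => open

;; 11. stack.push(x='west') => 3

;; 12. maze.move(dir='west') => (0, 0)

;; 13. stack.pop() => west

;; 14. maze.move(dir='east') => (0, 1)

;; 15. stack.pop() => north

;; 16. maze.move(dir='south') => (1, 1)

;; 17. maze.sense(dir='south') => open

;; 18. stack.push(x='south') => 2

;; 19. maze.move(dir='south') => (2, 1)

;; 20. maze.sense(dir='east') => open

;; 21. stack.push(x='east') => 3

;; 22. maze.move(dir='east') => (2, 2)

;; 23. maze.sense(dir='east') => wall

;; 24. maze.sense(dir='south') => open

;; 25. stack.push(x='south') => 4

;; 26. maze.move(dir='south') => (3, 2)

;; 27. maze.sense(dir='east') => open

;; 28. stack.push(x='east') => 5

;; 29. maze.move(dir='east') => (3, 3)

;; 30. maze.sense(dir='east') => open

;; 31. stack.push(x='east') => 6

;; 32. maze.move(dir='east') => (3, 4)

;; 33. maze.sense(dir='east') => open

;; 34. stack.push(x='east') => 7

;; 35. maze.move(dir='east') => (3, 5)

;; 36. maze.sense(dir='north') => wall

;; 37. maze.sense(dir='south') => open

;; 38. stack.push(x='south') => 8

;; 39. maze.move(dir='south') => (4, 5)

;; 40. maze.sense(dir='west') => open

;; 41. stack.push(x='west') => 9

;; 42. maze.move(dir='west') => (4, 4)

;; 43. maze.sense(dir='west') => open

;; 44. stack.push(x='west') => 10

;; 45. maze.move(dir='west') => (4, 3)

;; 46. maze.sense(dir='west') => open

;; 47. stack.push(x='west') => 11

;; 48. maze.move(dir='west') => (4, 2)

;; 49. maze.sense(dir='west') => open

;; 50. stack.push(x='west') => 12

;; 51. maze.move(dir='west') => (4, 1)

;; 52. maze.sense(dir='west') => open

;; 53. stack.push(x='west') => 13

;; 54. maze.move(dir='west') => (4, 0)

;; 55. maze.sense(dir='north') => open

;; 56. stack.push(x='north') => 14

;; 57. maze.move(dir='north') => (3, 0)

;; 58. maze.sense(dir='east') => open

;; 59. stack.push(x='east') => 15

;; 60. maze.move(dir='east') => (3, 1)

;; 61. stack.pop() => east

;; 62. maze.move(dir='west') => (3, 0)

;; 63. maze.sense(dir='north') => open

;; 64. stack.push(x='north') => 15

;; 65. maze.move(dir='north') => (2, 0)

;; 66. stack.pop() => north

;; 67. maze.move(dir='south') => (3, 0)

;; 68. stack.pop() => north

;; 69. maze.move(dir='south') => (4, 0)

;; 70. maze.sense(dir='south') => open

;; 71. stack.push(x='south') => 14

;; 72. maze.move(dir='south') => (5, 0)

;; 73. maze.sense(dir='east') => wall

;; 74. maze.sense(dir='south') => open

;; 75. stack.push(x='south') => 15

;; 76. maze.move(dir='south') => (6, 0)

;; 77. maze.sense(dir='east') => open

;; 78. stack.push(x='east') => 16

;; 79. maze.move(dir='east') => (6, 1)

;; 80. maze.sense(dir='east') => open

;; 81. stack.push(x='east') => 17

;; 82. maze.move(dir='east') => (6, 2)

;; 83. maze.sense(dir='east') => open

;; 84. stack.push(x='east') => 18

;; 85. maze.move(dir='east') => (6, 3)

;; 86. maze.sense(dir='east') => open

;; 87. stack.push(x='east') => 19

;; 88. maze.move(dir='east') => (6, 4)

;; 89. maze.sense(dir='east') => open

;; 90. stack.push(x='east') => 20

;; 91. maze.move(dir='east') => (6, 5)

;; 92. maze.sense(dir='north') => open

;; 93. stack.push(x='north') => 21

;; 94. maze.move(dir='north') => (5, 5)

;; 95. maze.sense(dir='west') => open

;; 96. stack.push(x='west') => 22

;; 97. maze.move(dir='west') => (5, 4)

;; 98. maze.sense(dir='west') => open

;; 99. stack.push(x='west') => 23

;; 100. maze.move(dir='west') => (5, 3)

;; 101. maze.sense(dir='west') => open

;; 102. stack.push(x='west') => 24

;; 103. maze.move(dir='west') => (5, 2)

;; 104. stack.pop() => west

;; 105. maze.move(dir='east') => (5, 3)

;; 106. stack.pop() => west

;; 107. maze.move(dir='east') => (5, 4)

;; 108. stack.pop() => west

;; 109. maze.move(dir='east') => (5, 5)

;; 110. stack.pop() => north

;; 111. maze.move(dir='south') => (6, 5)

;; 112. maze.sense(dir='south') => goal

;; 113. maze.move(dir='south') => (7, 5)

Answer: (7, 5)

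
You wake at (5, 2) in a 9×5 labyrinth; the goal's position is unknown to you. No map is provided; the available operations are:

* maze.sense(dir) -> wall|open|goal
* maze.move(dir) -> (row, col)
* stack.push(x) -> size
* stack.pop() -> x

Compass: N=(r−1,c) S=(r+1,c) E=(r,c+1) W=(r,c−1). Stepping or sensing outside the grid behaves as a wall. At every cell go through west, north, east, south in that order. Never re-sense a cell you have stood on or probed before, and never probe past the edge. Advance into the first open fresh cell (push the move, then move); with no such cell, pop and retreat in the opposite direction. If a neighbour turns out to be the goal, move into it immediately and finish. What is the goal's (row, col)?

Calling maze.sense(dir→west), → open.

I invoke stack.push(x→west), and get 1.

I invoke maze.move(dir→west), and observe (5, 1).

I invoke maze.sense(dir→west), which returns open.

Calling stack.push(x→west), giving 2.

Now I run maze.move(dir→west), and see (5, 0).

Using maze.sense(dir→north), and get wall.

Invoking maze.sense(dir→south), — result: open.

I try stack.push(x→south), which returns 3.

Now I run maze.move(dir→south), yielding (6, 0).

I try maze.sense(dir→east), : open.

Now I run stack.push(x→east), → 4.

I call maze.move(dir→east), which returns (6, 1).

I invoke maze.sense(dir→east), which returns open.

Then stack.push(x→east), : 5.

I run maze.move(dir→east), → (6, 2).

Invoking maze.sense(dir→east), giving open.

I call stack.push(x→east), giving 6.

Then maze.move(dir→east), yielding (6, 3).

Now I run maze.sense(dir→north), and observe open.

Calling stack.push(x→north), giving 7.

Using maze.move(dir→north), yielding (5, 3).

I run maze.sense(dir→north), → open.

Invoking stack.push(x→north), yielding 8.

Next I call maze.move(dir→north), yielding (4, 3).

Then maze.sense(dir→west), and see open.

Now I run stack.push(x→west), : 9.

Next I call maze.move(dir→west), yielding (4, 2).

I try maze.sense(dir→west), → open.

I try stack.push(x→west), — result: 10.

Then maze.move(dir→west), and see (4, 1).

I call maze.sense(dir→north), and get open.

Next I call stack.push(x→north), and see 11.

I run maze.move(dir→north), and observe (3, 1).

Now I run maze.sense(dir→west), : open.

Using stack.push(x→west), — result: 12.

I run maze.move(dir→west), yielding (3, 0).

I use maze.sense(dir→north), giving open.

Then stack.push(x→north), yielding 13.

Using maze.move(dir→north), → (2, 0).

Next I call maze.sense(dir→north), yielding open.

Now I run stack.push(x→north), → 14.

Invoking maze.move(dir→north), → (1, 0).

Then maze.sense(dir→north), and get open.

I invoke stack.push(x→north), and observe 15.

Calling maze.move(dir→north), giving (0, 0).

Now I run maze.sense(dir→east), : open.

Then stack.push(x→east), → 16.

I call maze.move(dir→east), which returns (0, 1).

Invoking maze.sense(dir→east), and observe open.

I try stack.push(x→east), giving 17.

I use maze.move(dir→east), — result: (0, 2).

I try maze.sense(dir→east), and see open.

I run stack.push(x→east), — result: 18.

Invoking maze.move(dir→east), and see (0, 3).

I invoke maze.sense(dir→east), and observe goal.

I run maze.move(dir→east), which returns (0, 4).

Answer: (0, 4)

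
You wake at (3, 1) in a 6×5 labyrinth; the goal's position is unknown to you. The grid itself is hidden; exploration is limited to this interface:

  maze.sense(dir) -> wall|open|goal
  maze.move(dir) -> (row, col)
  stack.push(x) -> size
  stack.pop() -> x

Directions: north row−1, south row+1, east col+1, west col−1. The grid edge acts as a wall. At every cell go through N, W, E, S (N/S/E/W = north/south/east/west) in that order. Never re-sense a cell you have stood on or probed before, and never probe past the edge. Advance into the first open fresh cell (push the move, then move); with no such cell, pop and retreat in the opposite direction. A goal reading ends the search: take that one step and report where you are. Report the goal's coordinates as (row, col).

·→ sense(dir='north')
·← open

·→ push(x='north')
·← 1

·→ move(dir='north')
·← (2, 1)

·→ sense(dir='north')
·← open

·→ push(x='north')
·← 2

·→ move(dir='north')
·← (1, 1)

·→ sense(dir='north')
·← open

·→ push(x='north')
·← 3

·→ move(dir='north')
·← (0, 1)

·→ sense(dir='west')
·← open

·→ push(x='west')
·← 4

·→ move(dir='west')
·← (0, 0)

·→ sense(dir='south')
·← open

·→ push(x='south')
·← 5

·→ move(dir='south')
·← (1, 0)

·→ sense(dir='south')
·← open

·→ push(x='south')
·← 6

·→ move(dir='south')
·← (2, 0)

·→ sense(dir='south')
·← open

·→ push(x='south')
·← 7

·→ move(dir='south')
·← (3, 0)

·→ sense(dir='south')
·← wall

·→ pop()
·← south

·→ move(dir='north')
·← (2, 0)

·→ pop()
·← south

·→ move(dir='north')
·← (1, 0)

·→ pop()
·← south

·→ move(dir='north')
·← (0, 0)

·→ pop()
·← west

·→ move(dir='east')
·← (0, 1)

·→ sense(dir='east')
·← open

·→ push(x='east')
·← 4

·→ move(dir='east')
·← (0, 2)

·→ sense(dir='east')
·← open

·→ push(x='east')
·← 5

·→ move(dir='east')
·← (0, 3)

·→ sense(dir='east')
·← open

·→ push(x='east')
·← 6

·→ move(dir='east')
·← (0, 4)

·→ sense(dir='south')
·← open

·→ push(x='south')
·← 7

·→ move(dir='south')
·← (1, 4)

·→ sense(dir='west')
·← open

·→ push(x='west')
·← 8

·→ move(dir='west')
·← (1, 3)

·→ sense(dir='west')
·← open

·→ push(x='west')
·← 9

·→ move(dir='west')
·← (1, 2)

·→ sense(dir='south')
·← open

·→ push(x='south')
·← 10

·→ move(dir='south')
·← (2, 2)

·→ sense(dir='east')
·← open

·→ push(x='east')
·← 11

·→ move(dir='east')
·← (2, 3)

·→ sense(dir='east')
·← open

·→ push(x='east')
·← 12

·→ move(dir='east')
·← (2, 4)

·→ sense(dir='south')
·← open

·→ push(x='south')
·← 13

·→ move(dir='south')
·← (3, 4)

·→ sense(dir='west')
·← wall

·→ sense(dir='south')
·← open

·→ push(x='south')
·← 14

·→ move(dir='south')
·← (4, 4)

·→ sense(dir='west')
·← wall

·→ sense(dir='south')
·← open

·→ push(x='south')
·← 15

·→ move(dir='south')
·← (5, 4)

·→ sense(dir='west')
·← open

·→ push(x='west')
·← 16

·→ move(dir='west')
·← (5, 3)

·→ sense(dir='west')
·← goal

·→ move(dir='west')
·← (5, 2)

Answer: (5, 2)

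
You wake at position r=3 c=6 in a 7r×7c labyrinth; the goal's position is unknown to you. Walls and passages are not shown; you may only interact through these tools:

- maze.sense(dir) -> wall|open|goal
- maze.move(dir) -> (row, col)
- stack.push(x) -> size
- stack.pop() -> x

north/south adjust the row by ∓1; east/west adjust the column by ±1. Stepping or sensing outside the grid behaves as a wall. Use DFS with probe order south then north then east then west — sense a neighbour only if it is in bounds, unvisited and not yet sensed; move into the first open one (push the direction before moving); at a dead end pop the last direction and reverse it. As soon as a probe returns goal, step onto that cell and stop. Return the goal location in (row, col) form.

I use sense on dir='south', yielding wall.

I call sense on dir='north', yielding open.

Using push on x='north', which returns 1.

I run move on dir='north', giving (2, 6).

I use sense on dir='north', → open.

I invoke push on x='north', → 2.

I call move on dir='north', → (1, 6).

Using sense on dir='north', — result: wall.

Now I run sense on dir='west', yielding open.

I invoke push on x='west', giving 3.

Now I run move on dir='west', and see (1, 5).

I run sense on dir='south', yielding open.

Calling push on x='south', — result: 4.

Then move on dir='south', yielding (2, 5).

Invoking sense on dir='south', — result: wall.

I try sense on dir='west', and see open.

Invoking push on x='west', → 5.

I try move on dir='west', which returns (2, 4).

I call sense on dir='south', — result: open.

Invoking push on x='south', → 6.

Using move on dir='south', which returns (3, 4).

Calling sense on dir='south', → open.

I use push on x='south', and get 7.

I try move on dir='south', → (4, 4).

Invoking sense on dir='south', giving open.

I try push on x='south', and get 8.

Calling move on dir='south', and observe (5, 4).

Now I run sense on dir='south', and get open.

Using push on x='south', and see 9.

Invoking move on dir='south', and see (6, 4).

I use sense on dir='east', giving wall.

Calling sense on dir='west', yielding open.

Next I call push on x='west', giving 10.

I invoke move on dir='west', and observe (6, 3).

Calling sense on dir='north', yielding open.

Invoking push on x='north', and observe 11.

I use move on dir='north', yielding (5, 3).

Now I run sense on dir='north', yielding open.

I try push on x='north', giving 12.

Then move on dir='north', and observe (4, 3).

Using sense on dir='north', and get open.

Using push on x='north', and get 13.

Using move on dir='north', yielding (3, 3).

Invoking sense on dir='north', yielding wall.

Now I run sense on dir='west', and observe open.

Then push on x='west', — result: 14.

I invoke move on dir='west', giving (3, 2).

Invoking sense on dir='south', yielding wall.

I use sense on dir='north', and get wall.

Using sense on dir='west', → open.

Next I call push on x='west', and get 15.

Now I run move on dir='west', which returns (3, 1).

I run sense on dir='south', and see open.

Now I run push on x='south', and get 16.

I invoke move on dir='south', — result: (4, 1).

Using sense on dir='south', and see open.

I invoke push on x='south', and observe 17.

Next I call move on dir='south', and see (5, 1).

Calling sense on dir='south', and get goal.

Invoking move on dir='south', and observe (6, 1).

Answer: (6, 1)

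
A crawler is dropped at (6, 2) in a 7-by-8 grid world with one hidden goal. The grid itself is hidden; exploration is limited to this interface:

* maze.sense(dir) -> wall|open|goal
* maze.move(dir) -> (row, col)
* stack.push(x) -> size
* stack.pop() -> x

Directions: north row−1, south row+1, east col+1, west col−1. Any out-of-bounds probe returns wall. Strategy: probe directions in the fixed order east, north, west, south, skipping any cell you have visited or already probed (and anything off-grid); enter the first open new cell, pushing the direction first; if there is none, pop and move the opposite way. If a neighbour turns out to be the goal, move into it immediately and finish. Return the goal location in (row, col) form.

[in] maze.sense dir=east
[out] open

[in] stack.push x=east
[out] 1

[in] maze.move dir=east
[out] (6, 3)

[in] maze.sense dir=east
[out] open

[in] stack.push x=east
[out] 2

[in] maze.move dir=east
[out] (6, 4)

[in] maze.sense dir=east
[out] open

[in] stack.push x=east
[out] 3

[in] maze.move dir=east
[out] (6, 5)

[in] maze.sense dir=east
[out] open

[in] stack.push x=east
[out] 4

[in] maze.move dir=east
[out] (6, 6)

[in] maze.sense dir=east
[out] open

[in] stack.push x=east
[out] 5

[in] maze.move dir=east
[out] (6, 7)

[in] maze.sense dir=north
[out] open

[in] stack.push x=north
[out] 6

[in] maze.move dir=north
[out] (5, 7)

[in] maze.sense dir=north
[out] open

[in] stack.push x=north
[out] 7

[in] maze.move dir=north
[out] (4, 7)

[in] maze.sense dir=north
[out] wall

[in] maze.sense dir=west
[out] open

[in] stack.push x=west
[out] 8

[in] maze.move dir=west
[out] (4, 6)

[in] maze.sense dir=north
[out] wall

[in] maze.sense dir=west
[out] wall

[in] maze.sense dir=south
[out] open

[in] stack.push x=south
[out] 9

[in] maze.move dir=south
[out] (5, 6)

[in] maze.sense dir=west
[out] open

[in] stack.push x=west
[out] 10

[in] maze.move dir=west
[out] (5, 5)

[in] maze.sense dir=west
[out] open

[in] stack.push x=west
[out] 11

[in] maze.move dir=west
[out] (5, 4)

[in] maze.sense dir=north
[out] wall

[in] maze.sense dir=west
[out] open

[in] stack.push x=west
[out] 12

[in] maze.move dir=west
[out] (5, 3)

[in] maze.sense dir=north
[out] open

[in] stack.push x=north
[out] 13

[in] maze.move dir=north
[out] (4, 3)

[in] maze.sense dir=north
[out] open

[in] stack.push x=north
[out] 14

[in] maze.move dir=north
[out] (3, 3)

[in] maze.sense dir=east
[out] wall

[in] maze.sense dir=north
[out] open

[in] stack.push x=north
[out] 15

[in] maze.move dir=north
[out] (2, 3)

[in] maze.sense dir=east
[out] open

[in] stack.push x=east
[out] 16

[in] maze.move dir=east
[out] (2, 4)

[in] maze.sense dir=east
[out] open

[in] stack.push x=east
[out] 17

[in] maze.move dir=east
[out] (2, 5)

[in] maze.sense dir=east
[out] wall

[in] maze.sense dir=north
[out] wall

[in] maze.sense dir=south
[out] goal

[in] maze.move dir=south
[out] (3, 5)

Answer: (3, 5)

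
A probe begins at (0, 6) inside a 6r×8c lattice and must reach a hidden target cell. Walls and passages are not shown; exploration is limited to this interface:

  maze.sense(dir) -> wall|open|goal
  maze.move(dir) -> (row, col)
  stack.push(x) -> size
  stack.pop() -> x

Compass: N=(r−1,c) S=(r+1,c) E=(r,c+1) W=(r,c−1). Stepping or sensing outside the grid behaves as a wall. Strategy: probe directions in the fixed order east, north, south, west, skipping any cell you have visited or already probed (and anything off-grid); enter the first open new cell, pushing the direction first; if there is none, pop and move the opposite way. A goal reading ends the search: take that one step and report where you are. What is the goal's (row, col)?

Step: sense[dir: east]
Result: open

Step: push[x: east]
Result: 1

Step: move[dir: east]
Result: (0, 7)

Step: sense[dir: south]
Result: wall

Step: pop[]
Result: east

Step: move[dir: west]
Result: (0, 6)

Step: sense[dir: south]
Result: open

Step: push[x: south]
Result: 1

Step: move[dir: south]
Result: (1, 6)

Step: sense[dir: south]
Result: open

Step: push[x: south]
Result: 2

Step: move[dir: south]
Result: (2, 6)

Step: sense[dir: east]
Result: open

Step: push[x: east]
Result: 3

Step: move[dir: east]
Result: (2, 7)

Step: sense[dir: south]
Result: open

Step: push[x: south]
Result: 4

Step: move[dir: south]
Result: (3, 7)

Step: sense[dir: south]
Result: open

Step: push[x: south]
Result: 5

Step: move[dir: south]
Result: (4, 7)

Step: sense[dir: south]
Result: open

Step: push[x: south]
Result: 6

Step: move[dir: south]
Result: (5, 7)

Step: sense[dir: west]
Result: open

Step: push[x: west]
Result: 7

Step: move[dir: west]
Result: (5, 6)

Step: sense[dir: north]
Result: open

Step: push[x: north]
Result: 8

Step: move[dir: north]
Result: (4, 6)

Step: sense[dir: north]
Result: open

Step: push[x: north]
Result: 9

Step: move[dir: north]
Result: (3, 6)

Step: sense[dir: west]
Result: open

Step: push[x: west]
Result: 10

Step: move[dir: west]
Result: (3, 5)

Step: sense[dir: north]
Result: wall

Step: sense[dir: south]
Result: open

Step: push[x: south]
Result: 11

Step: move[dir: south]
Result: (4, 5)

Step: sense[dir: south]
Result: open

Step: push[x: south]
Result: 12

Step: move[dir: south]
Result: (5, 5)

Step: sense[dir: west]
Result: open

Step: push[x: west]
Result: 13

Step: move[dir: west]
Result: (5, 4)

Step: sense[dir: north]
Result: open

Step: push[x: north]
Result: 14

Step: move[dir: north]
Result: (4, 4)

Step: sense[dir: north]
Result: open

Step: push[x: north]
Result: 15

Step: move[dir: north]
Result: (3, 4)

Step: sense[dir: north]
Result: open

Step: push[x: north]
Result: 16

Step: move[dir: north]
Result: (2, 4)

Step: sense[dir: north]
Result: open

Step: push[x: north]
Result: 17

Step: move[dir: north]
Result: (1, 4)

Step: sense[dir: east]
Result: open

Step: push[x: east]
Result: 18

Step: move[dir: east]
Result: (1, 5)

Step: sense[dir: north]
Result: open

Step: push[x: north]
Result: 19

Step: move[dir: north]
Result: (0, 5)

Step: sense[dir: west]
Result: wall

Step: pop[]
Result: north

Step: move[dir: south]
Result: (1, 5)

Step: pop[]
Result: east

Step: move[dir: west]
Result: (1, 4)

Step: sense[dir: west]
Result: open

Step: push[x: west]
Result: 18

Step: move[dir: west]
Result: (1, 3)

Step: sense[dir: north]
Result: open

Step: push[x: north]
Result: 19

Step: move[dir: north]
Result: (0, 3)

Step: sense[dir: west]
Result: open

Step: push[x: west]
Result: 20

Step: move[dir: west]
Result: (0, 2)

Step: sense[dir: south]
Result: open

Step: push[x: south]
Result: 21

Step: move[dir: south]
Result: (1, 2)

Step: sense[dir: south]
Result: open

Step: push[x: south]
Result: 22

Step: move[dir: south]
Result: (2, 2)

Step: sense[dir: east]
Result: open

Step: push[x: east]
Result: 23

Step: move[dir: east]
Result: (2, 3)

Step: sense[dir: south]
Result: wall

Step: pop[]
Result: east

Step: move[dir: west]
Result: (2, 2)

Step: sense[dir: south]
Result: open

Step: push[x: south]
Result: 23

Step: move[dir: south]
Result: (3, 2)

Step: sense[dir: south]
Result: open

Step: push[x: south]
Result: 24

Step: move[dir: south]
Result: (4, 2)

Step: sense[dir: east]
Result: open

Step: push[x: east]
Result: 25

Step: move[dir: east]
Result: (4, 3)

Step: sense[dir: south]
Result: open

Step: push[x: south]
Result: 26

Step: move[dir: south]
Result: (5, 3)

Step: sense[dir: west]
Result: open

Step: push[x: west]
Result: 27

Step: move[dir: west]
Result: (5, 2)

Step: sense[dir: west]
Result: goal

Step: move[dir: west]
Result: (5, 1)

Answer: (5, 1)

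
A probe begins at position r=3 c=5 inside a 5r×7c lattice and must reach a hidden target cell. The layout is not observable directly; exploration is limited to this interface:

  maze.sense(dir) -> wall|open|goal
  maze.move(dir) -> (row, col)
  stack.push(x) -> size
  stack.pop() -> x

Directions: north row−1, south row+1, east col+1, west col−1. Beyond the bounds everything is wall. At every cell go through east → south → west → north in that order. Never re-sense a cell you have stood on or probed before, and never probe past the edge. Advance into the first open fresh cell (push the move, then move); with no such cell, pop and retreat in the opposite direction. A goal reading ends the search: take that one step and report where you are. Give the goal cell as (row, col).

CALL maze.sense[dir='east']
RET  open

CALL stack.push[x='east']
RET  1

CALL maze.move[dir='east']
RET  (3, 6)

CALL maze.sense[dir='south']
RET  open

CALL stack.push[x='south']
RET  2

CALL maze.move[dir='south']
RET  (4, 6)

CALL maze.sense[dir='west']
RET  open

CALL stack.push[x='west']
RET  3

CALL maze.move[dir='west']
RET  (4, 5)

CALL maze.sense[dir='west']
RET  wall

CALL stack.pop[]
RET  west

CALL maze.move[dir='east']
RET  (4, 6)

CALL stack.pop[]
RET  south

CALL maze.move[dir='north']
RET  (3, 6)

CALL maze.sense[dir='north']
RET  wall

CALL stack.pop[]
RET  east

CALL maze.move[dir='west']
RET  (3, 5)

CALL maze.sense[dir='west']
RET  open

CALL stack.push[x='west']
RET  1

CALL maze.move[dir='west']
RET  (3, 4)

CALL maze.sense[dir='west']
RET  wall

CALL maze.sense[dir='north']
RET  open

CALL stack.push[x='north']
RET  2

CALL maze.move[dir='north']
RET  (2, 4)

CALL maze.sense[dir='east']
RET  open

CALL stack.push[x='east']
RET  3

CALL maze.move[dir='east']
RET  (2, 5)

CALL maze.sense[dir='north']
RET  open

CALL stack.push[x='north']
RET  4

CALL maze.move[dir='north']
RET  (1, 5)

CALL maze.sense[dir='east']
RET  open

CALL stack.push[x='east']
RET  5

CALL maze.move[dir='east']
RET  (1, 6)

CALL maze.sense[dir='north']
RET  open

CALL stack.push[x='north']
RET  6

CALL maze.move[dir='north']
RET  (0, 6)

CALL maze.sense[dir='west']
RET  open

CALL stack.push[x='west']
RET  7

CALL maze.move[dir='west']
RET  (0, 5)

CALL maze.sense[dir='west']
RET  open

CALL stack.push[x='west']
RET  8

CALL maze.move[dir='west']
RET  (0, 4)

CALL maze.sense[dir='south']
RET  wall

CALL maze.sense[dir='west']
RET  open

CALL stack.push[x='west']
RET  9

CALL maze.move[dir='west']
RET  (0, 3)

CALL maze.sense[dir='south']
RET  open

CALL stack.push[x='south']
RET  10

CALL maze.move[dir='south']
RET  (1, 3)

CALL maze.sense[dir='south']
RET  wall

CALL maze.sense[dir='west']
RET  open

CALL stack.push[x='west']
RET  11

CALL maze.move[dir='west']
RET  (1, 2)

CALL maze.sense[dir='south']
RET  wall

CALL maze.sense[dir='west']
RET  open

CALL stack.push[x='west']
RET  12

CALL maze.move[dir='west']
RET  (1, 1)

CALL maze.sense[dir='south']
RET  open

CALL stack.push[x='south']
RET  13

CALL maze.move[dir='south']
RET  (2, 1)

CALL maze.sense[dir='south']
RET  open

CALL stack.push[x='south']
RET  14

CALL maze.move[dir='south']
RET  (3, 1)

CALL maze.sense[dir='east']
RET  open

CALL stack.push[x='east']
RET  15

CALL maze.move[dir='east']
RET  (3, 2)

CALL maze.sense[dir='south']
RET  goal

CALL maze.move[dir='south']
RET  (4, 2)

Answer: (4, 2)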